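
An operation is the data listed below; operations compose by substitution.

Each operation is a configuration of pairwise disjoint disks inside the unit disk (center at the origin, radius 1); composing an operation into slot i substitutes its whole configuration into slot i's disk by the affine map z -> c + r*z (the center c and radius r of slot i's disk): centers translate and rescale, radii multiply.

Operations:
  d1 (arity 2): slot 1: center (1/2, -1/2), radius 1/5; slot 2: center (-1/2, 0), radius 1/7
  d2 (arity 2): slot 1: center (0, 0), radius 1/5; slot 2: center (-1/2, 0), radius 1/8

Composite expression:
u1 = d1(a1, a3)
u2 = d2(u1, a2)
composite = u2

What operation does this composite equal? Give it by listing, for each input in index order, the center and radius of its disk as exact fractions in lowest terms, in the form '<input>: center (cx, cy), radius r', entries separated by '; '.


Each a-disk chains the slot maps above it in d2; radii multiply.
tracing a1 down its 2-map path: center (1/10, -1/10), radius 1/25
tracing a3 down its 2-map path: center (-1/10, 0), radius 1/35
tracing a2 down its 1-map path: center (-1/2, 0), radius 1/8

a1: center (1/10, -1/10), radius 1/25; a2: center (-1/2, 0), radius 1/8; a3: center (-1/10, 0), radius 1/35


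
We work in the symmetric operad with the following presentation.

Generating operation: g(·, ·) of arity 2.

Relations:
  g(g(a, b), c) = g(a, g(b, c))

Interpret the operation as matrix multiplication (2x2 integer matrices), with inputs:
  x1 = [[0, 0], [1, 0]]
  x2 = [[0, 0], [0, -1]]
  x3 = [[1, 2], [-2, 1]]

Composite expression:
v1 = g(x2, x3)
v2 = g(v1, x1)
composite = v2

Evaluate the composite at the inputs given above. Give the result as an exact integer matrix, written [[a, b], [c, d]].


[[0, 0], [-1, 0]]

g(x2, x3) = [[0, 0], [2, -1]]
g(g(x2, x3), x1) = [[0, 0], [-1, 0]]


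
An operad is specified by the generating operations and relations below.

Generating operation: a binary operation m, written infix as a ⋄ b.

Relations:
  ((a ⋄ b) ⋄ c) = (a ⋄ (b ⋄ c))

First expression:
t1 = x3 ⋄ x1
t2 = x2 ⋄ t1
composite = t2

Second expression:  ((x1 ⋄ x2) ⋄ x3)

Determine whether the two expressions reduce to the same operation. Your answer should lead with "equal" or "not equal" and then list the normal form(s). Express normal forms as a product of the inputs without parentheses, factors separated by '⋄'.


not equal; the first gives x2 ⋄ x3 ⋄ x1 and the second x1 ⋄ x2 ⋄ x3

The first expression, normalized: x2 ⋄ x3 ⋄ x1
The second expression, normalized: x1 ⋄ x2 ⋄ x3
The normal forms differ: not equal.


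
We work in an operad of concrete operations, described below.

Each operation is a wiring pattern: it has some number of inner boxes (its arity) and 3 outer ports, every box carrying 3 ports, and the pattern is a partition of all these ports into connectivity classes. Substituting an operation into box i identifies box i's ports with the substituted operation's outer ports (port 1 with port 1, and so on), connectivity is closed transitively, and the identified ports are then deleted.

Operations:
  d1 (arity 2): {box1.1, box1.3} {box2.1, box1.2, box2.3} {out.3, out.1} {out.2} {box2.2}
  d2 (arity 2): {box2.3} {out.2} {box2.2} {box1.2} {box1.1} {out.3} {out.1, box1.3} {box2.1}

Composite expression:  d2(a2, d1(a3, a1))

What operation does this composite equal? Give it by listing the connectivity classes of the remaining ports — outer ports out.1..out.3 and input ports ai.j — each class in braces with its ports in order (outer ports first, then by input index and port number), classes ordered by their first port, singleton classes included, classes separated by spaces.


After gluing at d2, chains via deleted ports link the a-ports.
composing d1 on (a3, a1), with out.j its own outer ports: {out.1, out.3} {out.2} {a1.1, a1.3, a3.2} {a1.2} {a3.1, a3.3}
composing d2 on (a2, a3, a1), with out.j its own outer ports: {out.1, a2.3} {out.2} {out.3} {a1.1, a1.3, a3.2} {a1.2} {a2.1} {a2.2} {a3.1, a3.3}

{out.1, a2.3} {out.2} {out.3} {a1.1, a1.3, a3.2} {a1.2} {a2.1} {a2.2} {a3.1, a3.3}


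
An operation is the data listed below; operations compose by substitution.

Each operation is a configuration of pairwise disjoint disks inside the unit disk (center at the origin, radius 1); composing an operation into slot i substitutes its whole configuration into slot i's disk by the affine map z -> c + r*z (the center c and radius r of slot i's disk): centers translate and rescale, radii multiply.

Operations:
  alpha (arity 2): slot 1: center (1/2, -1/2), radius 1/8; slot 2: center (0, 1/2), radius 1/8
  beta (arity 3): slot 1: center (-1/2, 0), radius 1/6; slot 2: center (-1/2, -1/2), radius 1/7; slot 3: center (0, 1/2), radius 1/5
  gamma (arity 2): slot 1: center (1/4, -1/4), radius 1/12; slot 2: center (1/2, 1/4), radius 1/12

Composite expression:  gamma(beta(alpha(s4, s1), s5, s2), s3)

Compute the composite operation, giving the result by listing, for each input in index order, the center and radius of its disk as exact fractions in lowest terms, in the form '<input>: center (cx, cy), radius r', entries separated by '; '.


s1: center (5/24, -35/144), radius 1/576; s2: center (1/4, -5/24), radius 1/60; s3: center (1/2, 1/4), radius 1/12; s4: center (31/144, -37/144), radius 1/576; s5: center (5/24, -7/24), radius 1/84

Nesting under gamma composes maps z -> c + r*z down each s-path.
for s4, the 3-step affine chain lands on center (31/144, -37/144), radius 1/576
for s1, the 3-step affine chain lands on center (5/24, -35/144), radius 1/576
for s5, the 2-step affine chain lands on center (5/24, -7/24), radius 1/84
for s2, the 2-step affine chain lands on center (1/4, -5/24), radius 1/60
for s3, the 1-step affine chain lands on center (1/2, 1/4), radius 1/12


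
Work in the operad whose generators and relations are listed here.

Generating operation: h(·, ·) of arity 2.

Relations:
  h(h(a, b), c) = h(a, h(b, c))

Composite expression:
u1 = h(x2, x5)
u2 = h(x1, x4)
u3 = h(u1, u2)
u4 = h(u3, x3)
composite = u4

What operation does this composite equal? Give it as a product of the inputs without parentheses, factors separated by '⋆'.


x2 ⋆ x5 ⋆ x1 ⋆ x4 ⋆ x3

All parenthesizations of h agree; list the x-inputs left to right.
h(x2, x5) flattens to x2 ⋆ x5
h(x1, x4) flattens to x1 ⋆ x4
h(h(x2, x5), h(x1, x4)) flattens to x2 ⋆ x5 ⋆ x1 ⋆ x4
h(h(h(x2, x5), h(x1, x4)), x3) flattens to x2 ⋆ x5 ⋆ x1 ⋆ x4 ⋆ x3


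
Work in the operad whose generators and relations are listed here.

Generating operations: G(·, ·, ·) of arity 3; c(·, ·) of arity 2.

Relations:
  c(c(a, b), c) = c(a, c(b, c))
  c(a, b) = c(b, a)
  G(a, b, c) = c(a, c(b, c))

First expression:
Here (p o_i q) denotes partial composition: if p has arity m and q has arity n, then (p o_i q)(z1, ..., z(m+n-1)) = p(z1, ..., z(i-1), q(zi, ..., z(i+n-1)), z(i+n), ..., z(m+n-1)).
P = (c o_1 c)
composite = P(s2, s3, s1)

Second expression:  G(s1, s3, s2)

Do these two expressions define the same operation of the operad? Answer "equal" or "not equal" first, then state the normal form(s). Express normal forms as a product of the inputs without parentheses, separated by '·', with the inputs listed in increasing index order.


equal — both sides give s1 · s2 · s3


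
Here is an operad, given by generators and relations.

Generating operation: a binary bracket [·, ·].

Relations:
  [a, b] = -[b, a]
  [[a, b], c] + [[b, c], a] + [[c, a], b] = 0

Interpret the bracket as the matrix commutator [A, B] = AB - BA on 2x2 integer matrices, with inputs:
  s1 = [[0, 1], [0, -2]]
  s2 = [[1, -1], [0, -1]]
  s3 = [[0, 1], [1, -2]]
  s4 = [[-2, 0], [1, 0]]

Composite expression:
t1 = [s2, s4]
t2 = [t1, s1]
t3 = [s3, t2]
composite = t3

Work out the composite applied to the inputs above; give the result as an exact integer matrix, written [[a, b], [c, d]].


[[-6, 0], [12, 6]]

[s2, s4] = [[-1, -2], [-2, 1]]
[[s2, s4], s1] = [[2, 2], [-4, -2]]
[s3, [[s2, s4], s1]] = [[-6, 0], [12, 6]]


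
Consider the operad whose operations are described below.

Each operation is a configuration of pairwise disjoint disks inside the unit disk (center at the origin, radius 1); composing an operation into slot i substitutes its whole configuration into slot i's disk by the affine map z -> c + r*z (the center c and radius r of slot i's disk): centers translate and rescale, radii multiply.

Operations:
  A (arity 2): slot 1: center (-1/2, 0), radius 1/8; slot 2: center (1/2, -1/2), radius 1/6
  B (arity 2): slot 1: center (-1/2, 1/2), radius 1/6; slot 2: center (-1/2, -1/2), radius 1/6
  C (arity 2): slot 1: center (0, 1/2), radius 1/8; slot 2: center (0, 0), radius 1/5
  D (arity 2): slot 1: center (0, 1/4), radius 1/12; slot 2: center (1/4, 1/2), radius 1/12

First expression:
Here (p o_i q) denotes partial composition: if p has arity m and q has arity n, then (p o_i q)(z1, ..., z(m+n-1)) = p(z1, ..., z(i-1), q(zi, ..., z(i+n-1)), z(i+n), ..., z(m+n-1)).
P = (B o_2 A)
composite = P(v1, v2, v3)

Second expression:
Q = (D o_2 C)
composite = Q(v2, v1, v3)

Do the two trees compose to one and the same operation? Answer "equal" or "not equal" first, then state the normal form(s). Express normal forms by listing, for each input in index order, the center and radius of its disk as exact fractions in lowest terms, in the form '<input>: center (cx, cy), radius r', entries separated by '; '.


not equal: they reduce to v1: center (-1/2, 1/2), radius 1/6; v2: center (-7/12, -1/2), radius 1/48; v3: center (-5/12, -7/12), radius 1/36 and v1: center (1/4, 13/24), radius 1/96; v2: center (0, 1/4), radius 1/12; v3: center (1/4, 1/2), radius 1/60


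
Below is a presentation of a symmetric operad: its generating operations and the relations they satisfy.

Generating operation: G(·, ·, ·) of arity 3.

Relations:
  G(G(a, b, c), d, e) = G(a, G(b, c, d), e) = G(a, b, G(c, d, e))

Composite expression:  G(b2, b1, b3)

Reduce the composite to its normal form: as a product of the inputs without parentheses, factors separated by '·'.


b2 · b1 · b3


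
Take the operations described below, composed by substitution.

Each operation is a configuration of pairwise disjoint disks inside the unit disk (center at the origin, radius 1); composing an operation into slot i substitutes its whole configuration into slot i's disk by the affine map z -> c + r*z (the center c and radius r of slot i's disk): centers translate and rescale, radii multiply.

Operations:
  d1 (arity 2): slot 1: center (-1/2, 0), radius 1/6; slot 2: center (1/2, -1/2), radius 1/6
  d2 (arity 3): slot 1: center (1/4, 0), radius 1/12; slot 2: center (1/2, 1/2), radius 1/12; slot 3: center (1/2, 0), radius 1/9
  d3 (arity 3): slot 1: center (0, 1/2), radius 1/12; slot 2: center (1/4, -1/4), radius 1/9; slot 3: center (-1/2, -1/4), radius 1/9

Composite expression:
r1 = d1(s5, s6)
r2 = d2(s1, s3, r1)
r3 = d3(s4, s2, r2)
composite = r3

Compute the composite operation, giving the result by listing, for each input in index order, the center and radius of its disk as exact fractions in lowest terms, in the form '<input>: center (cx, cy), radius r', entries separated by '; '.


s1: center (-17/36, -1/4), radius 1/108; s2: center (1/4, -1/4), radius 1/9; s3: center (-4/9, -7/36), radius 1/108; s4: center (0, 1/2), radius 1/12; s5: center (-73/162, -1/4), radius 1/486; s6: center (-71/162, -83/324), radius 1/486

Below d3, radii multiply path by path; the s-disk centers shift.
for s4, the 1-step affine chain lands on center (0, 1/2), radius 1/12
for s2, the 1-step affine chain lands on center (1/4, -1/4), radius 1/9
for s1, the 2-step affine chain lands on center (-17/36, -1/4), radius 1/108
for s3, the 2-step affine chain lands on center (-4/9, -7/36), radius 1/108
for s5, the 3-step affine chain lands on center (-73/162, -1/4), radius 1/486
for s6, the 3-step affine chain lands on center (-71/162, -83/324), radius 1/486


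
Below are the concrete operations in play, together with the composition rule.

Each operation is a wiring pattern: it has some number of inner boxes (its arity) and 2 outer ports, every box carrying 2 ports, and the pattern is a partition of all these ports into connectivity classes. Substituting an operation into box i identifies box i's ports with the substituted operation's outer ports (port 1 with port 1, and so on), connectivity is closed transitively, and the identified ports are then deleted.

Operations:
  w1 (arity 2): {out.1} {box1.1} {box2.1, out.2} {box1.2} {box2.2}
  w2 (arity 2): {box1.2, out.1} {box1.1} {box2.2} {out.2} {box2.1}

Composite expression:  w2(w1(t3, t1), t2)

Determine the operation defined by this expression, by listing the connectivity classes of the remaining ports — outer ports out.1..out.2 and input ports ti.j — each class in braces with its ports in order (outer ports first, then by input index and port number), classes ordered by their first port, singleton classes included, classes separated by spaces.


{out.1, t1.1} {out.2} {t1.2} {t2.1} {t2.2} {t3.1} {t3.2}

Reachability decides: close wires over w2-identified ports.
composing w1 on (t3, t1), with out.j its own outer ports: {out.1} {out.2, t1.1} {t1.2} {t3.1} {t3.2}
composing w2 on (t3, t1, t2), with out.j its own outer ports: {out.1, t1.1} {out.2} {t1.2} {t2.1} {t2.2} {t3.1} {t3.2}


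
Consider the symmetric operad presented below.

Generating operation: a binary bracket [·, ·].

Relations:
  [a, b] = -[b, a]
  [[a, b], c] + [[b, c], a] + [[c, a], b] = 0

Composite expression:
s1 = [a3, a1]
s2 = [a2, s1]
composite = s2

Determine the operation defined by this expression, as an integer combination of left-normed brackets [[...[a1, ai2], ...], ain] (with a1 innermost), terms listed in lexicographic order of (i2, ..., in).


[[a1, a3], a2]

In the tensor algebra, words opening a1 carry the a1-anchored form.
Composite bracket: [a2, [a3, a1]]
Expanding via [a, b] = ab - ba: 4 signed words (2^2 = 4).
Coefficients come from the a1-initial words:
  a1a3a2 (sign +1) contributes +[[a1, a3], a2]


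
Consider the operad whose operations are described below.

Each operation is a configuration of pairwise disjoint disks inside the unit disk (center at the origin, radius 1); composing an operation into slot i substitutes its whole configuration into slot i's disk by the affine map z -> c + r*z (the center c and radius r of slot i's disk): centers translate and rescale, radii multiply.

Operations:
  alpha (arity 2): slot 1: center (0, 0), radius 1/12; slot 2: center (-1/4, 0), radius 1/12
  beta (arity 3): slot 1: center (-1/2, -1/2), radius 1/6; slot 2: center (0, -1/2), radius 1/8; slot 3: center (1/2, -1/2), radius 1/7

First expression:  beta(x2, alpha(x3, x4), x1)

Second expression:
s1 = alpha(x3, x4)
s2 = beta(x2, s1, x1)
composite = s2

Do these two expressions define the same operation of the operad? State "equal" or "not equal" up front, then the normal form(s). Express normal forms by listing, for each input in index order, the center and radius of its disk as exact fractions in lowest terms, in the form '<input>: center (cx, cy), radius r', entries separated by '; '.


equal; the common form is x1: center (1/2, -1/2), radius 1/7; x2: center (-1/2, -1/2), radius 1/6; x3: center (0, -1/2), radius 1/96; x4: center (-1/32, -1/2), radius 1/96

The first expression, normalized: x1: center (1/2, -1/2), radius 1/7; x2: center (-1/2, -1/2), radius 1/6; x3: center (0, -1/2), radius 1/96; x4: center (-1/32, -1/2), radius 1/96
The second expression, normalized: x1: center (1/2, -1/2), radius 1/7; x2: center (-1/2, -1/2), radius 1/6; x3: center (0, -1/2), radius 1/96; x4: center (-1/32, -1/2), radius 1/96
The normal forms match — equal.


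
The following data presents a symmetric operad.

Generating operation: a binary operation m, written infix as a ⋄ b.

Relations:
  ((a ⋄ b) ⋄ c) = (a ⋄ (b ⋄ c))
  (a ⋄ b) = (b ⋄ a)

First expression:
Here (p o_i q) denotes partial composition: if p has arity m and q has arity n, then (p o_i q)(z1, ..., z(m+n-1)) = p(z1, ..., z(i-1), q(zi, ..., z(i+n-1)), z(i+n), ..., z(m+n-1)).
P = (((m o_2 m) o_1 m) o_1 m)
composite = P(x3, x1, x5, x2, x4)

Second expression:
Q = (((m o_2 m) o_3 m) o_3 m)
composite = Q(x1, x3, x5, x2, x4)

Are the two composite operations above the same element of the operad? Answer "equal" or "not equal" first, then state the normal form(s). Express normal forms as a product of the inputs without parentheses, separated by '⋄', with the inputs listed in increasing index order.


The first expression, normalized: x1 ⋄ x2 ⋄ x3 ⋄ x4 ⋄ x5
The second expression, normalized: x1 ⋄ x2 ⋄ x3 ⋄ x4 ⋄ x5
The forms coincide; equal.

equal — both sides give x1 ⋄ x2 ⋄ x3 ⋄ x4 ⋄ x5


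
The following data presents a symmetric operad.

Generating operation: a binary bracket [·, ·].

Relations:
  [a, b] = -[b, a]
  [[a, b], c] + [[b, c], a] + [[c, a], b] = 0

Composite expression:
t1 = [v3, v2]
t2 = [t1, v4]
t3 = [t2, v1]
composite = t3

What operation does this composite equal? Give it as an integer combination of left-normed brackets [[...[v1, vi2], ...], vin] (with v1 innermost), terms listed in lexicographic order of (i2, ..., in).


[[[v1, v2], v3], v4] - [[[v1, v3], v2], v4] - [[[v1, v4], v2], v3] + [[[v1, v4], v3], v2]

Antisymmetry and Jacobi reduce to v1-anchored left-normed brackets.
Composite bracket: [[[v3, v2], v4], v1]
The bracket unfolds into 8 signed words via [a, b] = ab - ba (2^3 = 8).
Coefficients come from the v1-initial words:
  v1v2v3v4 appears with sign +1, giving the term +[[[v1, v2], v3], v4]
  v1v3v2v4 appears with sign -1, giving the term -[[[v1, v3], v2], v4]
  v1v4v2v3 appears with sign -1, giving the term -[[[v1, v4], v2], v3]
  v1v4v3v2 appears with sign +1, giving the term +[[[v1, v4], v3], v2]


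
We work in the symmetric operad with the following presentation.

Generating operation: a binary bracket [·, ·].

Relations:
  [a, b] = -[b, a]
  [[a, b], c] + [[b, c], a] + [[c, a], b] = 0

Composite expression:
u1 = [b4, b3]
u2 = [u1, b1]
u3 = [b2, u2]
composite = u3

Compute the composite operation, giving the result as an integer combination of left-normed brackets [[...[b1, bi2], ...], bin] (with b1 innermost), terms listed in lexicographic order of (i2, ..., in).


Expand each bracket as ab - ba; the b1-initial words give the coefficients.
Composite bracket: [b2, [[b4, b3], b1]]
The bracket unfolds into 8 signed words via [a, b] = ab - ba (2^3 = 8).
Coefficients come from the b1-initial words:
  b1b3b4b2 (sign -1) contributes -[[[b1, b3], b4], b2]
  b1b4b3b2 (sign +1) contributes +[[[b1, b4], b3], b2]

-[[[b1, b3], b4], b2] + [[[b1, b4], b3], b2]


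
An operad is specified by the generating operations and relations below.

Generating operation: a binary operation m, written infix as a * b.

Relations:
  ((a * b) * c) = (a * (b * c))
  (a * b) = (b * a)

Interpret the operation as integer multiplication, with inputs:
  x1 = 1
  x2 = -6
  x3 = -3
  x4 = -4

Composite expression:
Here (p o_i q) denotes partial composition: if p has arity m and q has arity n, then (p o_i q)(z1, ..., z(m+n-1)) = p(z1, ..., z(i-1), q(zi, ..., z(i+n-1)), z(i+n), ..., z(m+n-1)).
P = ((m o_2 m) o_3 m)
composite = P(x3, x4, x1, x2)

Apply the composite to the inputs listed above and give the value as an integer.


-72

(x1 * x2) = -6
(x4 * (x1 * x2)) = 24
(x3 * (x4 * (x1 * x2))) = -72


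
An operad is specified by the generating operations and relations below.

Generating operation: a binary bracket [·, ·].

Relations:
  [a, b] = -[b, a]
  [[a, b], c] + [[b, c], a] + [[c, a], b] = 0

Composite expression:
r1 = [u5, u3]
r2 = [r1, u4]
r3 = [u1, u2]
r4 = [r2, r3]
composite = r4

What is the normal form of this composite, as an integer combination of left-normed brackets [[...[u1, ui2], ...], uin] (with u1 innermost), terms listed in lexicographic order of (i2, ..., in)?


Expand each bracket as ab - ba; the u1-initial words give the coefficients.
Composite bracket: [[[u5, u3], u4], [u1, u2]]
Applying ab - ba throughout gives 16 signed words (2^4 = 16).
The u1-initial words carry the normal form:
  the word u1u2u3u5u4 carries sign +1 and contributes +[[[[u1, u2], u3], u5], u4]
  the word u1u2u4u3u5 carries sign -1 and contributes -[[[[u1, u2], u4], u3], u5]
  the word u1u2u4u5u3 carries sign +1 and contributes +[[[[u1, u2], u4], u5], u3]
  the word u1u2u5u3u4 carries sign -1 and contributes -[[[[u1, u2], u5], u3], u4]

[[[[u1, u2], u3], u5], u4] - [[[[u1, u2], u4], u3], u5] + [[[[u1, u2], u4], u5], u3] - [[[[u1, u2], u5], u3], u4]


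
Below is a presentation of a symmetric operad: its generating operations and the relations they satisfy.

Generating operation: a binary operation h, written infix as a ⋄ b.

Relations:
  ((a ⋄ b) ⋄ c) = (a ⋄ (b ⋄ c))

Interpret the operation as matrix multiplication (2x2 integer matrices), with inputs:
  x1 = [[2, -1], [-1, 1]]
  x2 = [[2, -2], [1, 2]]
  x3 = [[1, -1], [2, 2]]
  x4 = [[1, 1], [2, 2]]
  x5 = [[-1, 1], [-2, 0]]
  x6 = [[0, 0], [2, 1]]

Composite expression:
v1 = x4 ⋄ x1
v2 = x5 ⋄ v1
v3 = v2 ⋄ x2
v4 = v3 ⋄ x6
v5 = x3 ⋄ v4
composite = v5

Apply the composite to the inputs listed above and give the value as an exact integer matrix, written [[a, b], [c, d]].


[[-12, -6], [8, 4]]

(x4 ⋄ x1) = [[1, 0], [2, 0]]
(x5 ⋄ (x4 ⋄ x1)) = [[1, 0], [-2, 0]]
((x5 ⋄ (x4 ⋄ x1)) ⋄ x2) = [[2, -2], [-4, 4]]
(((x5 ⋄ (x4 ⋄ x1)) ⋄ x2) ⋄ x6) = [[-4, -2], [8, 4]]
(x3 ⋄ (((x5 ⋄ (x4 ⋄ x1)) ⋄ x2) ⋄ x6)) = [[-12, -6], [8, 4]]


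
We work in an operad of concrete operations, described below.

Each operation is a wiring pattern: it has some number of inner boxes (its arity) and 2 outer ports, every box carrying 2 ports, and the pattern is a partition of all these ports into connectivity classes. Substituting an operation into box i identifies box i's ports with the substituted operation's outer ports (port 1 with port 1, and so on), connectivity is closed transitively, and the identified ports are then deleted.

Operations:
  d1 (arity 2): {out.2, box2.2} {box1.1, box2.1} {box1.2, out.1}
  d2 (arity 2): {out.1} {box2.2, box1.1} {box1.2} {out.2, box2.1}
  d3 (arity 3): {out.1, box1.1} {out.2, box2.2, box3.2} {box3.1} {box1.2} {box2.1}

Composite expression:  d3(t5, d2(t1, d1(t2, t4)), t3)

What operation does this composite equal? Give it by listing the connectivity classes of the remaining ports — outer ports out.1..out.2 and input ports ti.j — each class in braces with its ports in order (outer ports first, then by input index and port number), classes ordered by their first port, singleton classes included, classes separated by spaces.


{out.1, t5.1} {out.2, t2.2, t3.2} {t1.1, t4.2} {t1.2} {t2.1, t4.1} {t3.1} {t5.2}

Connectivity passes through glued d3-boundaries; trace each wire chain.
the subtree at d1 composes to {out.1, t2.2} {out.2, t4.2} {t2.1, t4.1} on (t2, t4); out.j = own outer ports
the subtree at d2 composes to {out.1} {out.2, t2.2} {t1.1, t4.2} {t1.2} {t2.1, t4.1} on (t1, t2, t4); out.j = own outer ports
the subtree at d3 composes to {out.1, t5.1} {out.2, t2.2, t3.2} {t1.1, t4.2} {t1.2} {t2.1, t4.1} {t3.1} {t5.2} on (t5, t1, t2, t4, t3); out.j = own outer ports


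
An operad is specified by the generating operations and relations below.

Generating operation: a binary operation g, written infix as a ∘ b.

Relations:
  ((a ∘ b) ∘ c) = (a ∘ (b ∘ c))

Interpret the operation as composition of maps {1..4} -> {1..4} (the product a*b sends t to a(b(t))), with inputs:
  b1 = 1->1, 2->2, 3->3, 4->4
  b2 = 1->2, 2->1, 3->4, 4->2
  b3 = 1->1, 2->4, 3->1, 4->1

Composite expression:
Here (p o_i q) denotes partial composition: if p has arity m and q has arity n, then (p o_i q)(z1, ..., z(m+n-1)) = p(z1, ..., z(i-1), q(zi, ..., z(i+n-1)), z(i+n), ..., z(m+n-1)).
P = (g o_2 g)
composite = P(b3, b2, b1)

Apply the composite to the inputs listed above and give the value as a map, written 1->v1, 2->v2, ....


1->4, 2->1, 3->1, 4->4

(b2 ∘ b1) = 1->2, 2->1, 3->4, 4->2
(b3 ∘ (b2 ∘ b1)) = 1->4, 2->1, 3->1, 4->4


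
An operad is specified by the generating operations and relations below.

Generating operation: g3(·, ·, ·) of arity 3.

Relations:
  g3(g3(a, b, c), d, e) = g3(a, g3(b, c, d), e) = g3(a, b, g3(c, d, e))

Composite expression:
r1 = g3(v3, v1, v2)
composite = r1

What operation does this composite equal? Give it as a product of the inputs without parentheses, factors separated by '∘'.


v3 ∘ v1 ∘ v2


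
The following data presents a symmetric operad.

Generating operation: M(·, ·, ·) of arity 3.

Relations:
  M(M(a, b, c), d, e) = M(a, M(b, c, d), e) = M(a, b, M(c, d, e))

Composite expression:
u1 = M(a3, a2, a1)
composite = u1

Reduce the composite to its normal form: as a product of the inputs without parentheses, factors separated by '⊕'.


a3 ⊕ a2 ⊕ a1

Under associativity of M, the answer is the a's in reading order.
M(a3, a2, a1) flattens to a3 ⊕ a2 ⊕ a1


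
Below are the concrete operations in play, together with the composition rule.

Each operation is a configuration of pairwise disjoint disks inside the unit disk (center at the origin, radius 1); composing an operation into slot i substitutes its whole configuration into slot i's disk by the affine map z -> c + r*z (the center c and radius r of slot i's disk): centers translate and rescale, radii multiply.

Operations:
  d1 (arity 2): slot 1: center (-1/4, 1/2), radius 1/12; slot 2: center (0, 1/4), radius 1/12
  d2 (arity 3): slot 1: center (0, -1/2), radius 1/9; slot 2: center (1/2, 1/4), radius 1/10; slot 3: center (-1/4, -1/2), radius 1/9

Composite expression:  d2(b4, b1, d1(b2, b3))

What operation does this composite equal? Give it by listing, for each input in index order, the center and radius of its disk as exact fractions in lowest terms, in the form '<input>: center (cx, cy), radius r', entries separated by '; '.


b1: center (1/2, 1/4), radius 1/10; b2: center (-5/18, -4/9), radius 1/108; b3: center (-1/4, -17/36), radius 1/108; b4: center (0, -1/2), radius 1/9

Nesting under d2 composes maps z -> c + r*z down each b-path.
b4: after 1 affine step, its disk has center (0, -1/2), radius 1/9
b1: after 1 affine step, its disk has center (1/2, 1/4), radius 1/10
b2: after 2 affine steps, its disk has center (-5/18, -4/9), radius 1/108
b3: after 2 affine steps, its disk has center (-1/4, -17/36), radius 1/108


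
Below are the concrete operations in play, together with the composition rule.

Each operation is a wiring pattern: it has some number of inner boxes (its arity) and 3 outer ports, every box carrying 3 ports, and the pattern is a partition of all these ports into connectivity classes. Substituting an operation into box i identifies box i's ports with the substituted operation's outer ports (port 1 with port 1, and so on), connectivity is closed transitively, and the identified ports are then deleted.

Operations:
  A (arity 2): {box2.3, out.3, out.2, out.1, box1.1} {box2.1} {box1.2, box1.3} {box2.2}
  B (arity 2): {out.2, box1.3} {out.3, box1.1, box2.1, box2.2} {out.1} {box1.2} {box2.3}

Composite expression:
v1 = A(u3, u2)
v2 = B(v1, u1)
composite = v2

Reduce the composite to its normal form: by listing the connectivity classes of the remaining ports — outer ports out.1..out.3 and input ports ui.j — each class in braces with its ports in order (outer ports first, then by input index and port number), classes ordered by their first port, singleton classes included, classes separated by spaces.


{out.1} {out.2, out.3, u1.1, u1.2, u2.3, u3.1} {u1.3} {u2.1} {u2.2} {u3.2, u3.3}

Connectivity passes through glued B-boundaries; trace each wire chain.
A over (u3, u2) gives {out.1, out.2, out.3, u2.3, u3.1} {u2.1} {u2.2} {u3.2, u3.3}, out.j being that stage's outer ports
B over (u3, u2, u1) gives {out.1} {out.2, out.3, u1.1, u1.2, u2.3, u3.1} {u1.3} {u2.1} {u2.2} {u3.2, u3.3}, out.j being that stage's outer ports


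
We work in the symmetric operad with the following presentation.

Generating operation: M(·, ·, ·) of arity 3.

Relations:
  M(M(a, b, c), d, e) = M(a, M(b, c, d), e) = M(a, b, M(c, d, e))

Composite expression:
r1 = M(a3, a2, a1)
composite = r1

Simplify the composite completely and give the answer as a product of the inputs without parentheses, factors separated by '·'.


a3 · a2 · a1

The M-tree's shape is irrelevant; the a-reading-order decides.
M(a3, a2, a1) collapses to a3 · a2 · a1


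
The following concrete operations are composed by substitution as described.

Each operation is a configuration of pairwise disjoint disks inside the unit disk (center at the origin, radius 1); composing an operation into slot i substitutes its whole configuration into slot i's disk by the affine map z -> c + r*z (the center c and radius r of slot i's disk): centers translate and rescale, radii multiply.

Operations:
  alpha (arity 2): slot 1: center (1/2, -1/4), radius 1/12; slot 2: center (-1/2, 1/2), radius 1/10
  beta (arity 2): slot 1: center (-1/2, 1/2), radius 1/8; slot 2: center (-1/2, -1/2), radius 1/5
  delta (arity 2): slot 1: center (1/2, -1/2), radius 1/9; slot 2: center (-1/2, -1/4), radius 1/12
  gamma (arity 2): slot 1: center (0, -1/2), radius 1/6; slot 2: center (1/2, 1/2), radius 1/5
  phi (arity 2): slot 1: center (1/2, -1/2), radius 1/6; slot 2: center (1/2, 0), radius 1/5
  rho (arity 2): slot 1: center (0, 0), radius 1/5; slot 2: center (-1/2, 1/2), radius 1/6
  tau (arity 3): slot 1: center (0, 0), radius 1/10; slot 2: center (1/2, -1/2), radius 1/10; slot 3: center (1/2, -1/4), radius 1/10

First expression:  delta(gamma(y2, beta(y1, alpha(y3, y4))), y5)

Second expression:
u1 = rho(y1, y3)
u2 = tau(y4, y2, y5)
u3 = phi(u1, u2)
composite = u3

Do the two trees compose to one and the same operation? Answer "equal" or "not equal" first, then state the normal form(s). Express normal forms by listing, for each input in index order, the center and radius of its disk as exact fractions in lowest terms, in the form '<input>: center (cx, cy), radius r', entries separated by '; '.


not equal — first y1: center (49/90, -13/30), radius 1/360; y2: center (1/2, -5/9), radius 1/54; y3: center (41/75, -137/300), radius 1/2700; y4: center (122/225, -34/75), radius 1/2250; y5: center (-1/2, -1/4), radius 1/12, second y1: center (1/2, -1/2), radius 1/30; y2: center (3/5, -1/10), radius 1/50; y3: center (5/12, -5/12), radius 1/36; y4: center (1/2, 0), radius 1/50; y5: center (3/5, -1/20), radius 1/50

The first expression, normalized: y1: center (49/90, -13/30), radius 1/360; y2: center (1/2, -5/9), radius 1/54; y3: center (41/75, -137/300), radius 1/2700; y4: center (122/225, -34/75), radius 1/2250; y5: center (-1/2, -1/4), radius 1/12
The second expression, normalized: y1: center (1/2, -1/2), radius 1/30; y2: center (3/5, -1/10), radius 1/50; y3: center (5/12, -5/12), radius 1/36; y4: center (1/2, 0), radius 1/50; y5: center (3/5, -1/20), radius 1/50
The forms do not match — not equal.


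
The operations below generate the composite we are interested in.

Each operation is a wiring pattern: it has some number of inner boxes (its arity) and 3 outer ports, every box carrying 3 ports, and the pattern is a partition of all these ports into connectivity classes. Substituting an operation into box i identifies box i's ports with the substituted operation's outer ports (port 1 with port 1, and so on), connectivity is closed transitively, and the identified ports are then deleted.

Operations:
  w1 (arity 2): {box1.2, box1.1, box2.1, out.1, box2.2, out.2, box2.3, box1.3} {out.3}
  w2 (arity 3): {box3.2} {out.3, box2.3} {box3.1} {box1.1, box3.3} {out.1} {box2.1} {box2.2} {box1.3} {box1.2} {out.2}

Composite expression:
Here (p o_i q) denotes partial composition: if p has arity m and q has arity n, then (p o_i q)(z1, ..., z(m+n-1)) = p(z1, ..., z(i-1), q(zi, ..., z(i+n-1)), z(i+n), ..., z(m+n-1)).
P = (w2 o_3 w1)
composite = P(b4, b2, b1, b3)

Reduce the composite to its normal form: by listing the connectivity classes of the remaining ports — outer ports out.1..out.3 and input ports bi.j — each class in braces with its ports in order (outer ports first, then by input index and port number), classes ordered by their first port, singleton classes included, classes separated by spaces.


{out.1} {out.2} {out.3, b2.3} {b1.1, b1.2, b1.3, b3.1, b3.2, b3.3} {b2.1} {b2.2} {b4.1} {b4.2} {b4.3}

After gluing at w2, chains via deleted ports link the b-ports.
after w1, the pattern on (b1, b3) reads {out.1, out.2, b1.1, b1.2, b1.3, b3.1, b3.2, b3.3} {out.3} (out.j = its outer ports)
after w2, the pattern on (b4, b2, b1, b3) reads {out.1} {out.2} {out.3, b2.3} {b1.1, b1.2, b1.3, b3.1, b3.2, b3.3} {b2.1} {b2.2} {b4.1} {b4.2} {b4.3} (out.j = its outer ports)


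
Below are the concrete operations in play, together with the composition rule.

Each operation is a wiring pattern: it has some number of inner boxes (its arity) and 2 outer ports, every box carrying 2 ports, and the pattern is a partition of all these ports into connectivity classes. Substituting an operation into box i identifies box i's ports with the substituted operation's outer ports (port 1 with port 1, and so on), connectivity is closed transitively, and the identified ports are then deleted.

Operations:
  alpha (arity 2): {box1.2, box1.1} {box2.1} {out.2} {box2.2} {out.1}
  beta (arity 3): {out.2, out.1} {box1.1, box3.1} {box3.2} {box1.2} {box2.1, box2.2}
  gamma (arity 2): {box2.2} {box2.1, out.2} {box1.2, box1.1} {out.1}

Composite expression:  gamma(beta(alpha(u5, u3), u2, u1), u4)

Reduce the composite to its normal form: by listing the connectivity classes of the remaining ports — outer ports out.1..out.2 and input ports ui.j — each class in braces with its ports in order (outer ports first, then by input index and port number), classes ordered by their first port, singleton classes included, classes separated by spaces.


{out.1} {out.2, u4.1} {u1.1} {u1.2} {u2.1, u2.2} {u3.1} {u3.2} {u4.2} {u5.1, u5.2}

Substituting into gamma glues patterns; closure does the rest.
through alpha, on inputs (u5, u3): {out.1} {out.2} {u3.1} {u3.2} {u5.1, u5.2} (out.j = stage outer ports)
through beta, on inputs (u5, u3, u2, u1): {out.1, out.2} {u1.1} {u1.2} {u2.1, u2.2} {u3.1} {u3.2} {u5.1, u5.2} (out.j = stage outer ports)
through gamma, on inputs (u5, u3, u2, u1, u4): {out.1} {out.2, u4.1} {u1.1} {u1.2} {u2.1, u2.2} {u3.1} {u3.2} {u4.2} {u5.1, u5.2} (out.j = stage outer ports)


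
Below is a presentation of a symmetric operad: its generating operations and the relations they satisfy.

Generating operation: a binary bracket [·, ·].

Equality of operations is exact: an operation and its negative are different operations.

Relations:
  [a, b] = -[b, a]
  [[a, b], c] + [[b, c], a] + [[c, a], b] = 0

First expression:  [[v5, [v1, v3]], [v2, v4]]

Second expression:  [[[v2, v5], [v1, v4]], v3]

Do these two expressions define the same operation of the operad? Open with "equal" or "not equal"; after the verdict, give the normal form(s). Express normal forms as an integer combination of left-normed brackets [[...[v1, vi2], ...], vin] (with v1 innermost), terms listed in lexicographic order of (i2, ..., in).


Reducing the first expression gives -[[[[v1, v3], v5], v2], v4] + [[[[v1, v3], v5], v4], v2]
Reducing the second expression gives -[[[[v1, v4], v2], v5], v3] + [[[[v1, v4], v5], v2], v3]
Distinct normal forms: not equal.

not equal — first -[[[[v1, v3], v5], v2], v4] + [[[[v1, v3], v5], v4], v2], second -[[[[v1, v4], v2], v5], v3] + [[[[v1, v4], v5], v2], v3]


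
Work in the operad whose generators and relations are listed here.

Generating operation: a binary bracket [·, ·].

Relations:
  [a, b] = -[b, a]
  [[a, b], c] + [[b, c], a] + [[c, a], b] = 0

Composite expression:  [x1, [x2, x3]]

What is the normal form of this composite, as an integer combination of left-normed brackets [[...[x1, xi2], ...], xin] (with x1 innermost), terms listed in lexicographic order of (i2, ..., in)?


Expand each bracket as ab - ba; the x1-initial words give the coefficients.
Composite bracket: [x1, [x2, x3]]
Each bracket splits as ab - ba, giving 4 signed words (2^2 = 4).
Keep just the words that open with x1:
  x1x2x3 appears with sign +1, giving the term +[[x1, x2], x3]
  x1x3x2 appears with sign -1, giving the term -[[x1, x3], x2]

[[x1, x2], x3] - [[x1, x3], x2]


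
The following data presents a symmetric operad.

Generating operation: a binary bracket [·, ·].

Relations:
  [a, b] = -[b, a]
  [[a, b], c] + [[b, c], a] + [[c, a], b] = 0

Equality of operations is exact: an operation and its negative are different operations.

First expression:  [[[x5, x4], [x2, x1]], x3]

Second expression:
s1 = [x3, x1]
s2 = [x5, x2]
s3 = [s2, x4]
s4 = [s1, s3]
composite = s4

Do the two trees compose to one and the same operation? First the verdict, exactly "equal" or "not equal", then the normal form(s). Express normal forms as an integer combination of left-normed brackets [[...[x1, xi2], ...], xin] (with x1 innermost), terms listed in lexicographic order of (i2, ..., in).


not equal; first: -[[[[x1, x2], x4], x5], x3] + [[[[x1, x2], x5], x4], x3]; second: [[[[x1, x3], x2], x5], x4] - [[[[x1, x3], x4], x2], x5] + [[[[x1, x3], x4], x5], x2] - [[[[x1, x3], x5], x2], x4]


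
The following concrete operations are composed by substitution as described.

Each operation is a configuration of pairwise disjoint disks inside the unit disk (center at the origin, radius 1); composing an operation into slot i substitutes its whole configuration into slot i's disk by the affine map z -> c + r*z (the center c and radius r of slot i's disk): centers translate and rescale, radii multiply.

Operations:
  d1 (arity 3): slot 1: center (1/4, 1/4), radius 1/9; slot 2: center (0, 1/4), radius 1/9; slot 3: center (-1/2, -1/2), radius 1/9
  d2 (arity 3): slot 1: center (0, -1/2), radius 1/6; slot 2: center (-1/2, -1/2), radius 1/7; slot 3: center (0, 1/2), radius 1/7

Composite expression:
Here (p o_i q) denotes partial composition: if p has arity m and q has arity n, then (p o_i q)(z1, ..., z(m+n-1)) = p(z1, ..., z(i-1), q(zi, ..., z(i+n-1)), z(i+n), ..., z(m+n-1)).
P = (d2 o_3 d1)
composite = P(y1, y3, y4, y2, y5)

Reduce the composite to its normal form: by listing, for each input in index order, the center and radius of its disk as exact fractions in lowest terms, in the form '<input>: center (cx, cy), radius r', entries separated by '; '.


y1: center (0, -1/2), radius 1/6; y2: center (0, 15/28), radius 1/63; y3: center (-1/2, -1/2), radius 1/7; y4: center (1/28, 15/28), radius 1/63; y5: center (-1/14, 3/7), radius 1/63

Each y-disk chains the slot maps above it in d2; radii multiply.
tracing y1 down its 1-map path: center (0, -1/2), radius 1/6
tracing y3 down its 1-map path: center (-1/2, -1/2), radius 1/7
tracing y4 down its 2-map path: center (1/28, 15/28), radius 1/63
tracing y2 down its 2-map path: center (0, 15/28), radius 1/63
tracing y5 down its 2-map path: center (-1/14, 3/7), radius 1/63


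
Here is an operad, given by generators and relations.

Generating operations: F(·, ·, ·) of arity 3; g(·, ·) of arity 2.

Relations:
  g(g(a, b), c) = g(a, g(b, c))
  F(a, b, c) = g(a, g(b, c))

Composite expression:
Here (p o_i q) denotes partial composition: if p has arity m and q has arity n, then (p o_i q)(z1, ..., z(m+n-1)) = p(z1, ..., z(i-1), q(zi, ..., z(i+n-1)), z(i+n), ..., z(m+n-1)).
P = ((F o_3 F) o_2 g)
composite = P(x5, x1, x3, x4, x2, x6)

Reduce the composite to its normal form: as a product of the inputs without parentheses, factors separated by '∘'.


x5 ∘ x1 ∘ x3 ∘ x4 ∘ x2 ∘ x6

Associativity of F dissolves the nesting; only the x-input order survives.
g(x1, x3) reduces to x1 ∘ x3
F(x4, x2, x6) reduces to x4 ∘ x2 ∘ x6
F(x5, g(x1, x3), F(x4, x2, x6)) reduces to x5 ∘ x1 ∘ x3 ∘ x4 ∘ x2 ∘ x6


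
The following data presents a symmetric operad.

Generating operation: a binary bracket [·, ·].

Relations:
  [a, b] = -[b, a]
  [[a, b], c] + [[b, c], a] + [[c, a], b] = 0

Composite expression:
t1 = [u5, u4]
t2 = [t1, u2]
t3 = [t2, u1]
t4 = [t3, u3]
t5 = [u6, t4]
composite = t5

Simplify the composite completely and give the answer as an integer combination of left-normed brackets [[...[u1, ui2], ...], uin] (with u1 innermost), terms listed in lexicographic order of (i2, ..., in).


[[[[[u1, u2], u4], u5], u3], u6] - [[[[[u1, u2], u5], u4], u3], u6] - [[[[[u1, u4], u5], u2], u3], u6] + [[[[[u1, u5], u4], u2], u3], u6]
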